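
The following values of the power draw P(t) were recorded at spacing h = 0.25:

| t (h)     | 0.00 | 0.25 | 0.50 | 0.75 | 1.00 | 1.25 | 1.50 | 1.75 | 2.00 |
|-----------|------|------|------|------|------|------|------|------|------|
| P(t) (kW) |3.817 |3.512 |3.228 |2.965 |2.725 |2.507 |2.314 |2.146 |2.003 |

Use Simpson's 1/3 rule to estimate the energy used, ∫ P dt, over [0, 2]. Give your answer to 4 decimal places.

h = 0.25, n = 8.
(h/3)·[y₀ + 4y₁ + 2y₂ + 4y₃ + 2y₄ + 4y₅ + 2y₆ + 4y₇ + y₈] = 0.083333·(66.874) = 5.5728.

5.5728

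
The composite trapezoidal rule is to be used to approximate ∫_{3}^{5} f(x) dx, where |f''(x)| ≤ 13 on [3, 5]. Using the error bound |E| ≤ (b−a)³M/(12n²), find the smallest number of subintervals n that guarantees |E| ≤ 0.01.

30

Need 104/(12n²) ≤ 0.01.
n² ≥ 104/(12·0.01) = 866.667 ⇒ n ≥ 29.4392, so the smallest n is 30.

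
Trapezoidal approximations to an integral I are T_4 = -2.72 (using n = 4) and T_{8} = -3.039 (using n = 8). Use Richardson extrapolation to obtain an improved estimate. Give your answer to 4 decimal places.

R = (4·T_{8} − T_4) / 3 = (4·(-3.039) − (-2.72))/3 = (-9.436)/3 = -3.1453.

-3.1453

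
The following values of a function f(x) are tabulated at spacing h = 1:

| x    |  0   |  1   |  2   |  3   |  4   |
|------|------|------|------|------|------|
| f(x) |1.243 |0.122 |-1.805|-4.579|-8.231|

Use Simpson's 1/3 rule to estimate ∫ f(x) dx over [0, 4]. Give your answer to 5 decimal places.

-9.47533

h = 1, n = 4.
(h/3)·[y₀ + 4y₁ + 2y₂ + 4y₃ + y₄] = 0.333333·(-28.426) = -9.47533.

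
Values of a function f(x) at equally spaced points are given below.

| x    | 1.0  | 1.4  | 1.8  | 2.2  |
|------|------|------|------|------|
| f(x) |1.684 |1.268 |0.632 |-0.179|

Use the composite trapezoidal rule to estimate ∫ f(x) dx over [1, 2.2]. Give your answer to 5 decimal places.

1.06100

h = 0.4, n = 3.
(h/2)·[y₀ + 2y₁ + 2y₂ + y₃] = 0.2·(5.305) = 1.06100.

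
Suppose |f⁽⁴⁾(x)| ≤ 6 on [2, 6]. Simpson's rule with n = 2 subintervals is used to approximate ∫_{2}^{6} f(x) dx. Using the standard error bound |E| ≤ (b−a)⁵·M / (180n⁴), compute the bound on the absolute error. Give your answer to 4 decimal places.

|E| ≤ (4)⁵·6 / (180·2⁴) = 6144/2880 = 2.1333.

2.1333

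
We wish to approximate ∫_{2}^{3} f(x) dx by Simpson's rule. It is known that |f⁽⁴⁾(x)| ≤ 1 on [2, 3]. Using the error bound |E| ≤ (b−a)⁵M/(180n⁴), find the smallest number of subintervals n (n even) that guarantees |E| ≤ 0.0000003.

Need 1/(180n⁴) ≤ 0.0000003.
n⁴ ≥ 1/(180·0.0000003) = 18518.5 ⇒ n ≥ 11.6655, so the smallest even n is 12. (n must be even for Simpson's rule.)

12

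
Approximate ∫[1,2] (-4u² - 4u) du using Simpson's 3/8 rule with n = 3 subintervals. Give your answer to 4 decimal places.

h = (2 − 1)/3 = 0.333333.
Nodes u₀,…,u₃ = 1, 1.333333, 1.666667, 2.
f(u) = -4u² - 4u: f₀=-8, f₁=-12.444444, f₂=-17.777778, f₃=-24.
(3h/8)·[f₀ + 3f₁ + 3f₂ + f₃] = 0.125·(-122.666667) = -15.3333.

-15.3333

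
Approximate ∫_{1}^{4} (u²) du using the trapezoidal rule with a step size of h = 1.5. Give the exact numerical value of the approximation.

h = (4 − 1)/2 = 1.5.
Nodes u₀,…,u₂ = 1, 2.5, 4.
f(u) = u²: f₀=1, f₁=6.25, f₂=16.
(h/2)·[f₀ + 2f₁ + f₂] = 0.75·(29.5) = 22.125.

22.125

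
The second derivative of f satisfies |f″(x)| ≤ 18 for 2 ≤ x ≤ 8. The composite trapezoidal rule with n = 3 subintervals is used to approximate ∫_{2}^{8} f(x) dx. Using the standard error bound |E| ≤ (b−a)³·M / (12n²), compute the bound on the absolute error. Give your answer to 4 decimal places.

|E| ≤ (6)³·18 / (12·3²) = 3888/108 = 36.0000.

36.0000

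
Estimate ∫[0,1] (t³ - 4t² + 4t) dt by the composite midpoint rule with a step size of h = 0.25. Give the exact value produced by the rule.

h = (1 − 0)/4 = 0.25.
Midpoints m₁,…,m₄ = 0.125, 0.375, 0.625, 0.875.
f(m₁)=0.439453125, f(m₂)=0.990234375, f(m₃)=1.181640625, f(m₄)=1.107421875.
h·[f(m₁) + f(m₂) + f(m₃) + f(m₄)] = 0.25·(3.71875) = 0.9296875.

0.9296875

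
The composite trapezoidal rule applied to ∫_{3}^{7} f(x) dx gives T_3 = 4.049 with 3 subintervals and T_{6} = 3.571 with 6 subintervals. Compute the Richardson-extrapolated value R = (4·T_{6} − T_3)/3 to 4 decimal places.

3.4117

R = (4·T_{6} − T_3) / 3 = (4·3.571 − 4.049)/3 = (10.235)/3 = 3.4117.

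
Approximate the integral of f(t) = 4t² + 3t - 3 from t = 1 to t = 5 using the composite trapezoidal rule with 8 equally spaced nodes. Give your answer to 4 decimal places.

h = (5 − 1)/7 = 0.571429.
Nodes t₀,…,t₇ = 1, 1.571429, 2.142857, 2.714286, 3.285714, 3.857143, 4.428571, 5.
f(t) = 4t² + 3t - 3: f₀=4, f₁=11.591837, f₂=21.795918, f₃=34.612245, f₄=50.040816, f₅=68.081633, f₆=88.734694, f₇=112.
(h/2)·[f₀ + 2f₁ + 2f₂ + 2f₃ + 2f₄ + 2f₅ + 2f₆ + f₇] = 0.285714·(665.714286) = 190.2041.

190.2041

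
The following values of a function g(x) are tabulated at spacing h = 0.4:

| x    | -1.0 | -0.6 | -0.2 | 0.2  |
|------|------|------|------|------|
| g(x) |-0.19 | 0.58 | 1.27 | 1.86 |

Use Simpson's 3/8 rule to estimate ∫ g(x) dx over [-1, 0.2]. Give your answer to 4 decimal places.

h = 0.4, n = 3.
(3h/8)·[y₀ + 3y₁ + 3y₂ + y₃] = 0.15·(7.22) = 1.0830.

1.0830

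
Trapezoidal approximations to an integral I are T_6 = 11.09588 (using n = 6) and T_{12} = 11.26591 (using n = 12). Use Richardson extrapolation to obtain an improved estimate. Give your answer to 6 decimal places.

R = (4·T_{12} − T_6) / 3 = (4·11.26591 − 11.09588)/3 = (33.96776)/3 = 11.322587.

11.322587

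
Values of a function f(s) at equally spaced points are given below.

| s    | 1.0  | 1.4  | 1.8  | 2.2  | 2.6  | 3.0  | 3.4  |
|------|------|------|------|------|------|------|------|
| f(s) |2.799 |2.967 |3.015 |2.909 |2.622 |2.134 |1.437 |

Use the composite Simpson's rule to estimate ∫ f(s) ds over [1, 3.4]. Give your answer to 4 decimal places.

h = 0.4, n = 6.
(h/3)·[y₀ + 4y₁ + 2y₂ + 4y₃ + 2y₄ + 4y₅ + y₆] = 0.133333·(47.550) = 6.3400.

6.3400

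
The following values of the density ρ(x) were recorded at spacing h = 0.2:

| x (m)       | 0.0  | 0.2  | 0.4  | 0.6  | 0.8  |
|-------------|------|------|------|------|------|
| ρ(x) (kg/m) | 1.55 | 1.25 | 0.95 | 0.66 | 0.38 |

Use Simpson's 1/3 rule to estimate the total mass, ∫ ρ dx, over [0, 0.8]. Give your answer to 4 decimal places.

0.7647

h = 0.2, n = 4.
(h/3)·[y₀ + 4y₁ + 2y₂ + 4y₃ + y₄] = 0.066667·(11.47) = 0.7647.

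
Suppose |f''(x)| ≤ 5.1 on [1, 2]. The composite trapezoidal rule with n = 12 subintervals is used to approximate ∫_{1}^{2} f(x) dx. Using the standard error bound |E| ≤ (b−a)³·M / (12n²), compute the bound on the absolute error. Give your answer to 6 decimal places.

0.002951

|E| ≤ (1)³·5.1 / (12·12²) = 5.1/1728 = 0.002951.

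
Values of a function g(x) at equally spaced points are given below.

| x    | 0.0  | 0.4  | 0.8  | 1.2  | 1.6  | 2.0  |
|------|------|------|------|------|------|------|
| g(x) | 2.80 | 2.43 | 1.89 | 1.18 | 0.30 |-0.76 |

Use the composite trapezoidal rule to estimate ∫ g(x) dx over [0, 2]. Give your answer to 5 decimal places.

2.72800

h = 0.4, n = 5.
(h/2)·[y₀ + 2y₁ + 2y₂ + 2y₃ + 2y₄ + y₅] = 0.2·(13.64) = 2.72800.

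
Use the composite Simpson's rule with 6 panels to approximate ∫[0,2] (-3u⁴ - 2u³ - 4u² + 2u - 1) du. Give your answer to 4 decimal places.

-35.8765

h = (2 − 0)/6 = 0.333333.
Nodes u₀,…,u₆ = 0, 0.333333, 0.666667, 1, 1.333333, 1.666667, 2.
f(u) = -3u⁴ - 2u³ - 4u² + 2u - 1: f₀=-1, f₁=-0.888889, f₂=-2.629630, f₃=-8, f₄=-19.666667, f₅=-41.185185, f₆=-77.
(h/3)·[f₀ + 4f₁ + 2f₂ + 4f₃ + 2f₄ + 4f₅ + f₆] = 0.111111·(-322.888889) = -35.8765.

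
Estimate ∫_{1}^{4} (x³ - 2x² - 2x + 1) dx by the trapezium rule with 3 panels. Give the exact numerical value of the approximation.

12.5

h = (4 − 1)/3 = 1.
Nodes x₀,…,x₃ = 1, 2, 3, 4.
f(x) = x³ - 2x² - 2x + 1: f₀=-2, f₁=-3, f₂=4, f₃=25.
(h/2)·[f₀ + 2f₁ + 2f₂ + f₃] = 0.5·(25) = 12.5.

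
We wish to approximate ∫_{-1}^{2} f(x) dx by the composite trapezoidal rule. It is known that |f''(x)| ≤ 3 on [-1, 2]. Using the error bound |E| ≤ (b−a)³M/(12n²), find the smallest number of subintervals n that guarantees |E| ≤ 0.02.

Need 81/(12n²) ≤ 0.02.
n² ≥ 81/(12·0.02) = 337.5 ⇒ n ≥ 18.3712, so the smallest n is 19.

19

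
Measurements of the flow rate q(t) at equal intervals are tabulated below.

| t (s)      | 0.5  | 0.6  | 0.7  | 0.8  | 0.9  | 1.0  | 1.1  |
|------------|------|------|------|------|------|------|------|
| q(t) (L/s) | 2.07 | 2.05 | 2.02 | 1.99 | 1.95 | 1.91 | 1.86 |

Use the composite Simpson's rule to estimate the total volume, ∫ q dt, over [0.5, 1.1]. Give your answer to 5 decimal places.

h = 0.1, n = 6.
(h/3)·[y₀ + 4y₁ + 2y₂ + 4y₃ + 2y₄ + 4y₅ + y₆] = 0.033333·(35.67) = 1.18900.

1.18900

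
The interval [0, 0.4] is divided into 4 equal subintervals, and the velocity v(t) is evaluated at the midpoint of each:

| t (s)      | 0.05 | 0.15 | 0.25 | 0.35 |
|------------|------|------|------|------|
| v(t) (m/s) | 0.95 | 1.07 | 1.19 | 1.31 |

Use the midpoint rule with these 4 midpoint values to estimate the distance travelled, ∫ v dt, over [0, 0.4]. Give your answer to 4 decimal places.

0.4520

h = 0.1, n = 4.
h·[y(m₁) + y(m₂) + y(m₃) + y(m₄)] = 0.1·(4.52) = 0.4520.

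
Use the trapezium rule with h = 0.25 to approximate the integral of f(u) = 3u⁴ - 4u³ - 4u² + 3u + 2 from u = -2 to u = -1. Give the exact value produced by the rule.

22.349609375

h = (-1 − (-2))/4 = 0.25.
Nodes u₀,…,u₄ = -2, -1.75, -1.5, -1.25, -1.
f(u) = 3u⁴ - 4u³ - 4u² + 3u + 2: f₀=60, f₁=34.07421875, f₂=17.1875, f₃=7.13671875, f₄=2.
(h/2)·[f₀ + 2f₁ + 2f₂ + 2f₃ + f₄] = 0.125·(178.796875) = 22.349609375.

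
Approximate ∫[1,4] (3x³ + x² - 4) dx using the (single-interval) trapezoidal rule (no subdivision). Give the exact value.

T = (b−a)/2 · [f(1) + f(4)] = 1.5·[0 + 204] = 306.

306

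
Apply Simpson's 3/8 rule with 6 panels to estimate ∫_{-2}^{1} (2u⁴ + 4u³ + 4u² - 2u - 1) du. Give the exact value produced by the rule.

10.3125

h = (1 − (-2))/6 = 0.5.
Nodes u₀,…,u₆ = -2, -1.5, -1, -0.5, 0, 0.5, 1.
f(u) = 2u⁴ + 4u³ + 4u² - 2u - 1: f₀=19, f₁=7.625, f₂=3, f₃=0.625, f₄=-1, f₅=-0.375, f₆=7.
(3h/8)·[f₀ + 3f₁ + 3f₂ + 2f₃ + 3f₄ + 3f₅ + f₆] = 0.1875·(55) = 10.3125.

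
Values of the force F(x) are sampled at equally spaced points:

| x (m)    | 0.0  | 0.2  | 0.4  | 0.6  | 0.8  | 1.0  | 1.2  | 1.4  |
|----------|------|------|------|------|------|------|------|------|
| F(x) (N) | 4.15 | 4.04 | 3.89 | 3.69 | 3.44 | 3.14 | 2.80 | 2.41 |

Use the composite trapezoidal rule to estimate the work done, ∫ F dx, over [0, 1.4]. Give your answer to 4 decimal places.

4.8560

h = 0.2, n = 7.
(h/2)·[y₀ + 2y₁ + 2y₂ + 2y₃ + 2y₄ + 2y₅ + 2y₆ + y₇] = 0.1·(48.56) = 4.8560.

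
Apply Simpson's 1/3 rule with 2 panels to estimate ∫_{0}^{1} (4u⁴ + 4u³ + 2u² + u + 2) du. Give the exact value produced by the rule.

h = (1 − 0)/2 = 0.5.
Nodes u₀,…,u₂ = 0, 0.5, 1.
f(u) = 4u⁴ + 4u³ + 2u² + u + 2: f₀=2, f₁=3.75, f₂=13.
(h/3)·[f₀ + 4f₁ + f₂] = 0.166667·(30) = 5.

5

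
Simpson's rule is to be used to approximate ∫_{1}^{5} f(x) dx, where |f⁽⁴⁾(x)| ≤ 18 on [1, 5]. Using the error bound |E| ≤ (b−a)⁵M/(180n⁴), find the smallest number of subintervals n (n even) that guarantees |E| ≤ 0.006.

12

Need 18432/(180n⁴) ≤ 0.006.
n⁴ ≥ 18432/(180·0.006) = 17066.7 ⇒ n ≥ 11.4298, so the smallest even n is 12. (n must be even for Simpson's rule.)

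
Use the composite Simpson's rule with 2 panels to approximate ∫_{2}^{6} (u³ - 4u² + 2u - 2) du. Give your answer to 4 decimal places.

66.6667

h = (6 − 2)/2 = 2.
Nodes u₀,…,u₂ = 2, 4, 6.
f(u) = u³ - 4u² + 2u - 2: f₀=-6, f₁=6, f₂=82.
(h/3)·[f₀ + 4f₁ + f₂] = 0.666667·(100) = 66.6667.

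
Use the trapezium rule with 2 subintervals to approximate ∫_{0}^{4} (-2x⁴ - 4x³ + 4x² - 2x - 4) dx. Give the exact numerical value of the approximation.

-832

h = (4 − 0)/2 = 2.
Nodes x₀,…,x₂ = 0, 2, 4.
f(x) = -2x⁴ - 4x³ + 4x² - 2x - 4: f₀=-4, f₁=-56, f₂=-716.
(h/2)·[f₀ + 2f₁ + f₂] = 1·(-832) = -832.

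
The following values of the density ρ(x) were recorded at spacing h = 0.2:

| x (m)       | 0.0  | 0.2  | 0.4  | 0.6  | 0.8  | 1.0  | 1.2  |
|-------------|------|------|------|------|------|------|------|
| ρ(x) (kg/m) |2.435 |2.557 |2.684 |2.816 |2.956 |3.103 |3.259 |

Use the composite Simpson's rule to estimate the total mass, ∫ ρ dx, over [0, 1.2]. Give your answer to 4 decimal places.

3.3919

h = 0.2, n = 6.
(h/3)·[y₀ + 4y₁ + 2y₂ + 4y₃ + 2y₄ + 4y₅ + y₆] = 0.066667·(50.878) = 3.3919.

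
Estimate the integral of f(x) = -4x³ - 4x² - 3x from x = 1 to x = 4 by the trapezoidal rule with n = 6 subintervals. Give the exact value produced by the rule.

h = (4 − 1)/6 = 0.5.
Nodes x₀,…,x₆ = 1, 1.5, 2, 2.5, 3, 3.5, 4.
f(x) = -4x³ - 4x² - 3x: f₀=-11, f₁=-27, f₂=-54, f₃=-95, f₄=-153, f₅=-231, f₆=-332.
(h/2)·[f₀ + 2f₁ + 2f₂ + 2f₃ + 2f₄ + 2f₅ + f₆] = 0.25·(-1463) = -365.75.

-365.75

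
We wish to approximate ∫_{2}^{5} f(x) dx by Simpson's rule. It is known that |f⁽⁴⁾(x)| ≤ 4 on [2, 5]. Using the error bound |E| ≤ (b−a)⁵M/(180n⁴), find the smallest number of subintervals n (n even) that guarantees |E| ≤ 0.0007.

10

Need 972/(180n⁴) ≤ 0.0007.
n⁴ ≥ 972/(180·0.0007) = 7714.29 ⇒ n ≥ 9.3718, so the smallest even n is 10. (n must be even for Simpson's rule.)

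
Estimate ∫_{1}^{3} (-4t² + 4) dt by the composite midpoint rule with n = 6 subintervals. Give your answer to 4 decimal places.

h = (3 − 1)/6 = 0.333333.
Midpoints m₁,…,m₆ = 1.166667, 1.5, 1.833333, 2.166667, 2.5, 2.833333.
f(m₁)=-1.444444, f(m₂)=-5, f(m₃)=-9.444444, f(m₄)=-14.777778, f(m₅)=-21, f(m₆)=-28.111111.
h·[f(m₁) + f(m₂) + f(m₃) + f(m₄) + f(m₅) + f(m₆)] = 0.333333·(-79.777778) = -26.5926.

-26.5926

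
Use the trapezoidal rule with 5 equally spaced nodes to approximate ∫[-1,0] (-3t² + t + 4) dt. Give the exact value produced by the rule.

2.46875

h = (0 − (-1))/4 = 0.25.
Nodes t₀,…,t₄ = -1, -0.75, -0.5, -0.25, 0.
f(t) = -3t² + t + 4: f₀=0, f₁=1.5625, f₂=2.75, f₃=3.5625, f₄=4.
(h/2)·[f₀ + 2f₁ + 2f₂ + 2f₃ + f₄] = 0.125·(19.75) = 2.46875.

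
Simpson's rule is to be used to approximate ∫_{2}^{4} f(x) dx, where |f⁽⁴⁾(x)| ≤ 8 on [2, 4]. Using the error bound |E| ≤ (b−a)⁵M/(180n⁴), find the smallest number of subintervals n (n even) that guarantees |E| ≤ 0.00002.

Need 256/(180n⁴) ≤ 0.00002.
n⁴ ≥ 256/(180·0.00002) = 71111.1 ⇒ n ≥ 16.3299, so the smallest even n is 18. (n must be even for Simpson's rule.)

18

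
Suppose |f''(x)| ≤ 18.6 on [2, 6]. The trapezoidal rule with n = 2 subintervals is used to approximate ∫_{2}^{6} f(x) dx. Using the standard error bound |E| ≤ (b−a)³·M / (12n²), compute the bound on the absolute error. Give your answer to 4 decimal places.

24.8000

|E| ≤ (4)³·18.6 / (12·2²) = 1190.4/48 = 24.8000.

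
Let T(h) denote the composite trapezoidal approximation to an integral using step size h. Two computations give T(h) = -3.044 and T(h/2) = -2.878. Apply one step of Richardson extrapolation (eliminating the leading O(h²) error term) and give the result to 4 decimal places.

-2.8227

R = (4·T(h/2) − T(h)) / 3 = (4·(-2.878) − (-3.044))/3 = (-8.468)/3 = -2.8227.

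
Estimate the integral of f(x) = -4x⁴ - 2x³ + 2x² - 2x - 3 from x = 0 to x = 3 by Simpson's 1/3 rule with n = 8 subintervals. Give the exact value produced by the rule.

h = (3 − 0)/8 = 0.375.
Nodes x₀,…,x₈ = 0, 0.375, 0.75, 1.125, 1.5, 1.875, 2.25, 2.625, 3.
f(x) = -4x⁴ - 2x³ + 2x² - 2x - 3: f₀=-3, f₁=-3.6533203125, f₂=-5.484375, f₃=-11.9736328125, f₄=-28.5, f₅=-62.3408203125, f₆=-122.671875, f₇=-220.5673828125, f₈=-369.
(h/3)·[f₀ + 4f₁ + 2f₂ + 4f₃ + 2f₄ + 4f₅ + 2f₆ + 4f₇ + f₈] = 0.125·(-1879.453125) = -234.931640625.

-234.931640625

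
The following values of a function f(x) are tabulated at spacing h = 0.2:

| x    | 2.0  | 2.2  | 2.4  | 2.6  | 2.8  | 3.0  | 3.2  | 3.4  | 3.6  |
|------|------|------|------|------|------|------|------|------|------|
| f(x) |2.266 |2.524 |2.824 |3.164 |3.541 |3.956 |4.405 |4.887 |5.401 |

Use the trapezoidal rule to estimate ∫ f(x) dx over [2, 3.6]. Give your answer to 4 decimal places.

5.8269

h = 0.2, n = 8.
(h/2)·[y₀ + 2y₁ + 2y₂ + 2y₃ + 2y₄ + 2y₅ + 2y₆ + 2y₇ + y₈] = 0.1·(58.269) = 5.8269.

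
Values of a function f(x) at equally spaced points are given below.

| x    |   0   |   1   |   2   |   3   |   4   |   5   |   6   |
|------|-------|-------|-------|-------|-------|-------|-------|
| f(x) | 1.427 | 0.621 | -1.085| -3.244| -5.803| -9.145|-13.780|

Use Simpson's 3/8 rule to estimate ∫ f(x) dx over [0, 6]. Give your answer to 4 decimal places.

-24.4039

h = 1, n = 6.
(3h/8)·[y₀ + 3y₁ + 3y₂ + 2y₃ + 3y₄ + 3y₅ + y₆] = 0.375·(-65.077) = -24.4039.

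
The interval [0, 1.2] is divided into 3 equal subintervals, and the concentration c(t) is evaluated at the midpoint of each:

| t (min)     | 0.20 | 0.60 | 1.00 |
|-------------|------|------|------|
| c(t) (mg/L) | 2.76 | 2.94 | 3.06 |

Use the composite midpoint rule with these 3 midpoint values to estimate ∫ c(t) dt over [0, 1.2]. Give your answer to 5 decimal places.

3.50400

h = 0.4, n = 3.
h·[y(m₁) + y(m₂) + y(m₃)] = 0.4·(8.76) = 3.50400.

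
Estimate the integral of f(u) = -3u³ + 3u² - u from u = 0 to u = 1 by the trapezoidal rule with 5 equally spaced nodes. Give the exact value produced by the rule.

-0.265625

h = (1 − 0)/4 = 0.25.
Nodes u₀,…,u₄ = 0, 0.25, 0.5, 0.75, 1.
f(u) = -3u³ + 3u² - u: f₀=0, f₁=-0.109375, f₂=-0.125, f₃=-0.328125, f₄=-1.
(h/2)·[f₀ + 2f₁ + 2f₂ + 2f₃ + f₄] = 0.125·(-2.125) = -0.265625.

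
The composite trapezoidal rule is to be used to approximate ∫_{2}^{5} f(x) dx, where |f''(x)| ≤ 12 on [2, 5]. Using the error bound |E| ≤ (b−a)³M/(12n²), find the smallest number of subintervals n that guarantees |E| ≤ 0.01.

52

Need 324/(12n²) ≤ 0.01.
n² ≥ 324/(12·0.01) = 2700 ⇒ n ≥ 51.9615, so the smallest n is 52.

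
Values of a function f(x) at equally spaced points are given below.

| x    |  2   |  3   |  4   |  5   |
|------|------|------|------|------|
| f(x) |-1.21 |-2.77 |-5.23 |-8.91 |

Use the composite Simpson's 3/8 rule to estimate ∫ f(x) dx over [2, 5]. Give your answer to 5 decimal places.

-12.79500

h = 1, n = 3.
(3h/8)·[y₀ + 3y₁ + 3y₂ + y₃] = 0.375·(-34.12) = -12.79500.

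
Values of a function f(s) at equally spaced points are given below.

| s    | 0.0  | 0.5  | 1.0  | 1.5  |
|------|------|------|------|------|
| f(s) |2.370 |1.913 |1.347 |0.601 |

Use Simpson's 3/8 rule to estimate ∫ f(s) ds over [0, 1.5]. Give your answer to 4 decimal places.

h = 0.5, n = 3.
(3h/8)·[y₀ + 3y₁ + 3y₂ + y₃] = 0.1875·(12.751) = 2.3908.

2.3908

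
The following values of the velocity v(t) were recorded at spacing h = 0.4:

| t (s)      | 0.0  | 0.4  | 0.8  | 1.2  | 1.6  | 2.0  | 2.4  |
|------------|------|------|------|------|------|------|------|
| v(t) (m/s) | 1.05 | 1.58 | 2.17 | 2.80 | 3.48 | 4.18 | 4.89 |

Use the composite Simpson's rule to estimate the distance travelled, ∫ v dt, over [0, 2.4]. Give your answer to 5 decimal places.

h = 0.4, n = 6.
(h/3)·[y₀ + 4y₁ + 2y₂ + 4y₃ + 2y₄ + 4y₅ + y₆] = 0.133333·(51.48) = 6.86400.

6.86400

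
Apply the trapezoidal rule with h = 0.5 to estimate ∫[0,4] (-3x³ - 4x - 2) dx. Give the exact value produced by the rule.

h = (4 − 0)/8 = 0.5.
Nodes x₀,…,x₈ = 0, 0.5, 1, 1.5, 2, 2.5, 3, 3.5, 4.
f(x) = -3x³ - 4x - 2: f₀=-2, f₁=-4.375, f₂=-9, f₃=-18.125, f₄=-34, f₅=-58.875, f₆=-95, f₇=-144.625, f₈=-210.
(h/2)·[f₀ + 2f₁ + 2f₂ + 2f₃ + 2f₄ + 2f₅ + 2f₆ + 2f₇ + f₈] = 0.25·(-940) = -235.

-235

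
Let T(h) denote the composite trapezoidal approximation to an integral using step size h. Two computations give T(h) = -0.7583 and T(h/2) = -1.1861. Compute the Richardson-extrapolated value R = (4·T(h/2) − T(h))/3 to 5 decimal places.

-1.32870

R = (4·T(h/2) − T(h)) / 3 = (4·(-1.1861) − (-0.7583))/3 = (-3.9861)/3 = -1.32870.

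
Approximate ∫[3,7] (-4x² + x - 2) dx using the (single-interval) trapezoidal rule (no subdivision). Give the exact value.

T = (b−a)/2 · [f(3) + f(7)] = 2·[(-35) + (-191)] = -452.

-452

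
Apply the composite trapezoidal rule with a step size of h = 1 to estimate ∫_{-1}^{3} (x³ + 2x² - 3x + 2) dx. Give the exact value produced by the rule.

h = (3 − (-1))/4 = 1.
Nodes x₀,…,x₄ = -1, 0, 1, 2, 3.
f(x) = x³ + 2x² - 3x + 2: f₀=6, f₁=2, f₂=2, f₃=12, f₄=38.
(h/2)·[f₀ + 2f₁ + 2f₂ + 2f₃ + f₄] = 0.5·(76) = 38.

38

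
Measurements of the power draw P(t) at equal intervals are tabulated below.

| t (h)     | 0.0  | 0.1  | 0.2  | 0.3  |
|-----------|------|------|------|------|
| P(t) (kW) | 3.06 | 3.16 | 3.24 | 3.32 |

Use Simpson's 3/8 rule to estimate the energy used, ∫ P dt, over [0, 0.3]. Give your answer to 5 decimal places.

h = 0.1, n = 3.
(3h/8)·[y₀ + 3y₁ + 3y₂ + y₃] = 0.0375·(25.58) = 0.95925.

0.95925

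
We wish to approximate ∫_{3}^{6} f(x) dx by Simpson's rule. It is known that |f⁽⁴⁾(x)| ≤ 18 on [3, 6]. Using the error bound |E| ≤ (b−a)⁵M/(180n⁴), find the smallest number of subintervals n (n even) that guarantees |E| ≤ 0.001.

14

Need 4374/(180n⁴) ≤ 0.001.
n⁴ ≥ 4374/(180·0.001) = 24300 ⇒ n ≥ 12.4854, so the smallest even n is 14. (n must be even for Simpson's rule.)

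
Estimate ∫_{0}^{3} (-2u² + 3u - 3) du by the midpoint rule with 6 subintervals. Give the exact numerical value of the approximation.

-13.375

h = (3 − 0)/6 = 0.5.
Midpoints m₁,…,m₆ = 0.25, 0.75, 1.25, 1.75, 2.25, 2.75.
f(m₁)=-2.375, f(m₂)=-1.875, f(m₃)=-2.375, f(m₄)=-3.875, f(m₅)=-6.375, f(m₆)=-9.875.
h·[f(m₁) + f(m₂) + f(m₃) + f(m₄) + f(m₅) + f(m₆)] = 0.5·(-26.75) = -13.375.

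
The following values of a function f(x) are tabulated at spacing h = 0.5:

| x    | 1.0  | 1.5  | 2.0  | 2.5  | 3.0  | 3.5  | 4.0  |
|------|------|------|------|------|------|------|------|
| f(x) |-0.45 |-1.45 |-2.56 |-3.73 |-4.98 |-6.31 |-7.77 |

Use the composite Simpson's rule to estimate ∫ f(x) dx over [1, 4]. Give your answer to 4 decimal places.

-11.5433

h = 0.5, n = 6.
(h/3)·[y₀ + 4y₁ + 2y₂ + 4y₃ + 2y₄ + 4y₅ + y₆] = 0.166667·(-69.26) = -11.5433.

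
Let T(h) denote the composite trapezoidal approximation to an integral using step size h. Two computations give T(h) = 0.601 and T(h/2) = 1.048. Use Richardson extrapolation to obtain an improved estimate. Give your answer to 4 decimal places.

1.1970

R = (4·T(h/2) − T(h)) / 3 = (4·1.048 − 0.601)/3 = (3.591)/3 = 1.1970.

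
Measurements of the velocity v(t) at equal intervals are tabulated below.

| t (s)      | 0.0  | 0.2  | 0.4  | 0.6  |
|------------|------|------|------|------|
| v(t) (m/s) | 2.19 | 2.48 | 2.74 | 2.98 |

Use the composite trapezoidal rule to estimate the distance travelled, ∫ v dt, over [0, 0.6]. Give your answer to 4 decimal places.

h = 0.2, n = 3.
(h/2)·[y₀ + 2y₁ + 2y₂ + y₃] = 0.1·(15.61) = 1.5610.

1.5610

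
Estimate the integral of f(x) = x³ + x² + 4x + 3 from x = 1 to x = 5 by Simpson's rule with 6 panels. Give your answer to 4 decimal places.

h = (5 − 1)/6 = 0.666667.
Nodes x₀,…,x₆ = 1, 1.666667, 2.333333, 3, 3.666667, 4.333333, 5.
f(x) = x³ + x² + 4x + 3: f₀=9, f₁=17.074074, f₂=30.481481, f₃=51, f₄=80.407407, f₅=120.481481, f₆=173.
(h/3)·[f₀ + 4f₁ + 2f₂ + 4f₃ + 2f₄ + 4f₅ + f₆] = 0.222222·(1158) = 257.3333.

257.3333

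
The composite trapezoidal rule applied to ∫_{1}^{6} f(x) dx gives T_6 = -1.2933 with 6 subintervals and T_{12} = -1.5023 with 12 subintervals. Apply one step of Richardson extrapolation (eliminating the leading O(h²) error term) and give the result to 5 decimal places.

-1.57197

R = (4·T_{12} − T_6) / 3 = (4·(-1.5023) − (-1.2933))/3 = (-4.7159)/3 = -1.57197.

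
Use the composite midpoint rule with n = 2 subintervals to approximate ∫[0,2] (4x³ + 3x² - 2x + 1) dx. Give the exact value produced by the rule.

19.5

h = (2 − 0)/2 = 1.
Midpoints m₁,…,m₂ = 0.5, 1.5.
f(m₁)=1.25, f(m₂)=18.25.
h·[f(m₁) + f(m₂)] = 1·(19.5) = 19.5.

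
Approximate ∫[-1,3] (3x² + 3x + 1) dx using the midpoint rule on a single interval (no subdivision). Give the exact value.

28

M = (b−a)·f(1) = 4·(7) = 28.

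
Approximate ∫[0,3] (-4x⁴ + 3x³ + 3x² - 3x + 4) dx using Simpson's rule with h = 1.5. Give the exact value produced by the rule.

-116.25

h = (3 − 0)/2 = 1.5.
Nodes x₀,…,x₂ = 0, 1.5, 3.
f(x) = -4x⁴ + 3x³ + 3x² - 3x + 4: f₀=4, f₁=-3.875, f₂=-221.
(h/3)·[f₀ + 4f₁ + f₂] = 0.5·(-232.5) = -116.25.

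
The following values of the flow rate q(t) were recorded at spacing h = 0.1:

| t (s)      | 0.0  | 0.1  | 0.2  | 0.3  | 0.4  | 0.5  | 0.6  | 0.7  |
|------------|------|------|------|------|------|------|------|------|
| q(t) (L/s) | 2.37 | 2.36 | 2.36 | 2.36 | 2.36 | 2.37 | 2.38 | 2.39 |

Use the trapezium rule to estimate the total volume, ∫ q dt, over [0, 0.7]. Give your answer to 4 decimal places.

1.6570

h = 0.1, n = 7.
(h/2)·[y₀ + 2y₁ + 2y₂ + 2y₃ + 2y₄ + 2y₅ + 2y₆ + y₇] = 0.05·(33.14) = 1.6570.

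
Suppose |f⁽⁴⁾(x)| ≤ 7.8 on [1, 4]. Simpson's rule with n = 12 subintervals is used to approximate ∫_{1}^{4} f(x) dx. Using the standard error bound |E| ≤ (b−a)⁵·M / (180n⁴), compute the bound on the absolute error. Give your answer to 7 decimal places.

|E| ≤ (3)⁵·7.8 / (180·12⁴) = 1895.4/3732480 = 0.0005078.

0.0005078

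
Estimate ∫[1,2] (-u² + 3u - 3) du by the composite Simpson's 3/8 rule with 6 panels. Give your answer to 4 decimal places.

h = (2 − 1)/6 = 0.166667.
Nodes u₀,…,u₆ = 1, 1.166667, 1.333333, 1.5, 1.666667, 1.833333, 2.
f(u) = -u² + 3u - 3: f₀=-1, f₁=-0.861111, f₂=-0.777778, f₃=-0.75, f₄=-0.777778, f₅=-0.861111, f₆=-1.
(3h/8)·[f₀ + 3f₁ + 3f₂ + 2f₃ + 3f₄ + 3f₅ + f₆] = 0.0625·(-13.333333) = -0.8333.

-0.8333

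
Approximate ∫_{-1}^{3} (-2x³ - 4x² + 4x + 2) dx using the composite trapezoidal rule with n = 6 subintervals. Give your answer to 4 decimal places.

-56.2963

h = (3 − (-1))/6 = 0.666667.
Nodes x₀,…,x₆ = -1, -0.333333, 0.333333, 1, 1.666667, 2.333333, 3.
f(x) = -2x³ - 4x² + 4x + 2: f₀=-4, f₁=0.296296, f₂=2.814815, f₃=0, f₄=-11.703704, f₅=-35.851852, f₆=-76.
(h/2)·[f₀ + 2f₁ + 2f₂ + 2f₃ + 2f₄ + 2f₅ + f₆] = 0.333333·(-168.888889) = -56.2963.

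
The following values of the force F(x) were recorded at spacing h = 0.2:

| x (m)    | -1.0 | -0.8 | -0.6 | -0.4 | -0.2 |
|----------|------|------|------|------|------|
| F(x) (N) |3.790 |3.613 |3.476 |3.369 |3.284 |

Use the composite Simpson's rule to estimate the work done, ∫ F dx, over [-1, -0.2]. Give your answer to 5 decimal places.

2.79693

h = 0.2, n = 4.
(h/3)·[y₀ + 4y₁ + 2y₂ + 4y₃ + y₄] = 0.066667·(41.954) = 2.79693.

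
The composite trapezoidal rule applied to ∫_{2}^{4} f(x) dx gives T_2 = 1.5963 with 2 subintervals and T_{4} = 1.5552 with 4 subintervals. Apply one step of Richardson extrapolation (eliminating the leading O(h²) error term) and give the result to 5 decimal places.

R = (4·T_{4} − T_2) / 3 = (4·1.5552 − 1.5963)/3 = (4.6245)/3 = 1.54150.

1.54150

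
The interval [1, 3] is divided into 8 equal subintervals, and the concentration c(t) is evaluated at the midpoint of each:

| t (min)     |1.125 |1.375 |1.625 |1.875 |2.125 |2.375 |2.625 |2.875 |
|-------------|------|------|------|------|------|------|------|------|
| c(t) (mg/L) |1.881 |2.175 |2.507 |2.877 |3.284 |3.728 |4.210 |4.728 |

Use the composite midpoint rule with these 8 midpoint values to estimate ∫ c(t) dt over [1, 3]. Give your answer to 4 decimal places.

6.3475

h = 0.25, n = 8.
h·[y(m₁) + y(m₂) + y(m₃) + y(m₄) + y(m₅) + y(m₆) + y(m₇) + y(m₈)] = 0.25·(25.390) = 6.3475.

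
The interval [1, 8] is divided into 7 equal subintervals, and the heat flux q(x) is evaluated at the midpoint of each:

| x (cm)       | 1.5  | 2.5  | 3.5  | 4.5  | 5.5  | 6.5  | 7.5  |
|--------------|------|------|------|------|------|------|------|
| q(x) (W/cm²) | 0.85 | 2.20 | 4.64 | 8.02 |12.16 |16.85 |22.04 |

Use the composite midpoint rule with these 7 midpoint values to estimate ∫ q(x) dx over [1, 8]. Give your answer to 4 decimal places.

h = 1, n = 7.
h·[y(m₁) + y(m₂) + y(m₃) + y(m₄) + y(m₅) + y(m₆) + y(m₇)] = 1·(66.76) = 66.7600.

66.7600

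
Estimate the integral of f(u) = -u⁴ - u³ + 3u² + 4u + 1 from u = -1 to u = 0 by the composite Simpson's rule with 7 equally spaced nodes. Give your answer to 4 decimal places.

0.0499

h = (0 − (-1))/6 = 0.166667.
Nodes u₀,…,u₆ = -1, -0.833333, -0.666667, -0.5, -0.333333, -0.166667, 0.
f(u) = -u⁴ - u³ + 3u² + 4u + 1: f₀=0, f₁=-0.153549, f₂=-0.234568, f₃=-0.1875, f₄=0.024691, f₅=0.420525, f₆=1.
(h/3)·[f₀ + 4f₁ + 2f₂ + 4f₃ + 2f₄ + 4f₅ + f₆] = 0.055556·(0.898148) = 0.0499.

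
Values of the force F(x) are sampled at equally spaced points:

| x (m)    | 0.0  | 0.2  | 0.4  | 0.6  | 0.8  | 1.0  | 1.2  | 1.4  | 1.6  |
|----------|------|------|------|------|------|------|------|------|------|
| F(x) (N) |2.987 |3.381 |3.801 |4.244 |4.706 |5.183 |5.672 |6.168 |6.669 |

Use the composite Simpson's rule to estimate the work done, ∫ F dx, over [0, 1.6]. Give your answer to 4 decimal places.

h = 0.2, n = 8.
(h/3)·[y₀ + 4y₁ + 2y₂ + 4y₃ + 2y₄ + 4y₅ + 2y₆ + 4y₇ + y₈] = 0.066667·(113.918) = 7.5945.

7.5945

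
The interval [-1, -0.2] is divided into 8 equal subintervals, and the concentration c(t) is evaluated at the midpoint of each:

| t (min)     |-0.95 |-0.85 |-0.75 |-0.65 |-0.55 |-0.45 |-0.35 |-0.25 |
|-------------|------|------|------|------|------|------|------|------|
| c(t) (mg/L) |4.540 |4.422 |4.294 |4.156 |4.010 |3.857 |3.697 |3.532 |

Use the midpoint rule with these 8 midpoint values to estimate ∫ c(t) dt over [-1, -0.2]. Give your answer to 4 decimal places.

h = 0.1, n = 8.
h·[y(m₁) + y(m₂) + y(m₃) + y(m₄) + y(m₅) + y(m₆) + y(m₇) + y(m₈)] = 0.1·(32.508) = 3.2508.

3.2508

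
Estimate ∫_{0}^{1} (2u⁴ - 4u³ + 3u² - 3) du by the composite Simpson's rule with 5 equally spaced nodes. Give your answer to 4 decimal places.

h = (1 − 0)/4 = 0.25.
Nodes u₀,…,u₄ = 0, 0.25, 0.5, 0.75, 1.
f(u) = 2u⁴ - 4u³ + 3u² - 3: f₀=-3, f₁=-2.8671875, f₂=-2.625, f₃=-2.3671875, f₄=-2.
(h/3)·[f₀ + 4f₁ + 2f₂ + 4f₃ + f₄] = 0.083333·(-31.1875) = -2.5990.

-2.5990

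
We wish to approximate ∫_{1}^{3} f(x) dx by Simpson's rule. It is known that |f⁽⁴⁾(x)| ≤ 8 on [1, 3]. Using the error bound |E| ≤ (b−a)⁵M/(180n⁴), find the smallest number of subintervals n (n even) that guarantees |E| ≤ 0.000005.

Need 256/(180n⁴) ≤ 0.000005.
n⁴ ≥ 256/(180·0.000005) = 284444 ⇒ n ≥ 23.0940, so the smallest even n is 24. (n must be even for Simpson's rule.)

24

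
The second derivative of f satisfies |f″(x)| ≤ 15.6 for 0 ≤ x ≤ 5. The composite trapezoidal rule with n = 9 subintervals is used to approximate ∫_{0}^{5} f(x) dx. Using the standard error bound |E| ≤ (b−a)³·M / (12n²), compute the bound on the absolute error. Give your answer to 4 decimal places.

2.0062

|E| ≤ (5)³·15.6 / (12·9²) = 1950/972 = 2.0062.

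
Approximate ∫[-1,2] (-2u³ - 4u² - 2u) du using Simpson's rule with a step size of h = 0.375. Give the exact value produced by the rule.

-22.5

h = (2 − (-1))/8 = 0.375.
Nodes u₀,…,u₈ = -1, -0.625, -0.25, 0.125, 0.5, 0.875, 1.25, 1.625, 2.
f(u) = -2u³ - 4u² - 2u: f₀=0, f₁=0.17578125, f₂=0.28125, f₃=-0.31640625, f₄=-2.25, f₅=-6.15234375, f₆=-12.65625, f₇=-22.39453125, f₈=-36.
(h/3)·[f₀ + 4f₁ + 2f₂ + 4f₃ + 2f₄ + 4f₅ + 2f₆ + 4f₇ + f₈] = 0.125·(-180) = -22.5.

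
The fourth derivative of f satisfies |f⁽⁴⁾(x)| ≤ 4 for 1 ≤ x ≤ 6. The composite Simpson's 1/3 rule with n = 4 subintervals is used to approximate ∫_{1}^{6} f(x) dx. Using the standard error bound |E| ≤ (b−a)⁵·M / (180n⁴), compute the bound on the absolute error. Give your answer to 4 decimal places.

|E| ≤ (5)⁵·4 / (180·4⁴) = 12500/46080 = 0.2713.

0.2713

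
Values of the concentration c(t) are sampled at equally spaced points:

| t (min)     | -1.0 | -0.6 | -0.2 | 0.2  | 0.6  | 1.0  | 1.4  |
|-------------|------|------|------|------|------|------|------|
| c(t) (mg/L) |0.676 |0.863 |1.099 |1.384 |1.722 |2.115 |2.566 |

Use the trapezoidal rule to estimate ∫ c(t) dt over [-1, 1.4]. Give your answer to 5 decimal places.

h = 0.4, n = 6.
(h/2)·[y₀ + 2y₁ + 2y₂ + 2y₃ + 2y₄ + 2y₅ + y₆] = 0.2·(17.608) = 3.52160.

3.52160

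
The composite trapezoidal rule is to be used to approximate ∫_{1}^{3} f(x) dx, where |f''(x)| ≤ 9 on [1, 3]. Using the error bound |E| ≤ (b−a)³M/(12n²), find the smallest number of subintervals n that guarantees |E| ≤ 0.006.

32

Need 72/(12n²) ≤ 0.006.
n² ≥ 72/(12·0.006) = 1000 ⇒ n ≥ 31.6228, so the smallest n is 32.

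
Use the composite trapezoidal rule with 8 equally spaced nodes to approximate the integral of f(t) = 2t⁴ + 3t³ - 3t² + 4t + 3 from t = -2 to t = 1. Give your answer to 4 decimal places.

-3.6435

h = (1 − (-2))/7 = 0.428571.
Nodes t₀,…,t₇ = -2, -1.571429, -1.142857, -0.714286, -0.285714, 0.142857, 0.571429, 1.
f(t) = 2t⁴ + 3t³ - 3t² + 4t + 3: f₀=-9, f₁=-10.139525, f₂=-6.556018, f₃=-1.960433, f₄=1.555602, f₅=3.519783, f₆=5.079134, f₇=9.
(h/2)·[f₀ + 2f₁ + 2f₂ + 2f₃ + 2f₄ + 2f₅ + 2f₆ + f₇] = 0.214286·(-17.002915) = -3.6435.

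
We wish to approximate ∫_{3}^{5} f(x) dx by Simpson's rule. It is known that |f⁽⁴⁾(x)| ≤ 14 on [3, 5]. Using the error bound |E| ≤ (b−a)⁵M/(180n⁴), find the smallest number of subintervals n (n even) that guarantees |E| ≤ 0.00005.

16

Need 448/(180n⁴) ≤ 0.00005.
n⁴ ≥ 448/(180·0.00005) = 49777.8 ⇒ n ≥ 14.9368, so the smallest even n is 16. (n must be even for Simpson's rule.)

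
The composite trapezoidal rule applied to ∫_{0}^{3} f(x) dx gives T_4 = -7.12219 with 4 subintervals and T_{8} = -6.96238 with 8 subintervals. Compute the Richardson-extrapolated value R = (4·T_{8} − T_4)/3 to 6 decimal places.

R = (4·T_{8} − T_4) / 3 = (4·(-6.96238) − (-7.12219))/3 = (-20.72733)/3 = -6.909110.

-6.909110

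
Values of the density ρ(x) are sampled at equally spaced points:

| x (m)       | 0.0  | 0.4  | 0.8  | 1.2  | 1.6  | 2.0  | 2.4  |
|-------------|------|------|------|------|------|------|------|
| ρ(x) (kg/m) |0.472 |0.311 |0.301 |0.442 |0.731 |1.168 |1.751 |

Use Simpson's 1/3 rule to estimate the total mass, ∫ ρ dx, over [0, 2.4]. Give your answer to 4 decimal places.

1.5961

h = 0.4, n = 6.
(h/3)·[y₀ + 4y₁ + 2y₂ + 4y₃ + 2y₄ + 4y₅ + y₆] = 0.133333·(11.971) = 1.5961.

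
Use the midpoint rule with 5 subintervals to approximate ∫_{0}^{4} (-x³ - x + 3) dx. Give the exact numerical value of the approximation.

h = (4 − 0)/5 = 0.8.
Midpoints m₁,…,m₅ = 0.4, 1.2, 2, 2.8, 3.6.
f(m₁)=2.536, f(m₂)=0.072, f(m₃)=-7, f(m₄)=-21.752, f(m₅)=-47.256.
h·[f(m₁) + f(m₂) + f(m₃) + f(m₄) + f(m₅)] = 0.8·(-73.4) = -58.72.

-58.72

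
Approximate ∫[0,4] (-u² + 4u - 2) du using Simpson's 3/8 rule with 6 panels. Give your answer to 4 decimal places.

h = (4 − 0)/6 = 0.666667.
Nodes u₀,…,u₆ = 0, 0.666667, 1.333333, 2, 2.666667, 3.333333, 4.
f(u) = -u² + 4u - 2: f₀=-2, f₁=0.222222, f₂=1.555556, f₃=2, f₄=1.555556, f₅=0.222222, f₆=-2.
(3h/8)·[f₀ + 3f₁ + 3f₂ + 2f₃ + 3f₄ + 3f₅ + f₆] = 0.25·(10.666667) = 2.6667.

2.6667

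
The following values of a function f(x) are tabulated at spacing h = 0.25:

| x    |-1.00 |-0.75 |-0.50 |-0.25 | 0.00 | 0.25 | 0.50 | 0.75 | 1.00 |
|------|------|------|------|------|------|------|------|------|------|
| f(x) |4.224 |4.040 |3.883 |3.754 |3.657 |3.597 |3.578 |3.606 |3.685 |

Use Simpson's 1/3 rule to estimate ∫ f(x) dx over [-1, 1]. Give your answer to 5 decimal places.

h = 0.25, n = 8.
(h/3)·[y₀ + 4y₁ + 2y₂ + 4y₃ + 2y₄ + 4y₅ + 2y₆ + 4y₇ + y₈] = 0.083333·(90.133) = 7.51108.

7.51108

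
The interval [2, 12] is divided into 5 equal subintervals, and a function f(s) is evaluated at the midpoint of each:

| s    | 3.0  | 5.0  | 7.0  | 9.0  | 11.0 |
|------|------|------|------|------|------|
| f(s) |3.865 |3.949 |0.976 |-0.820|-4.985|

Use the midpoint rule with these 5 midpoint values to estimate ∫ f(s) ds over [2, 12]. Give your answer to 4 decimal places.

5.9700

h = 2, n = 5.
h·[y(m₁) + y(m₂) + y(m₃) + y(m₄) + y(m₅)] = 2·(2.985) = 5.9700.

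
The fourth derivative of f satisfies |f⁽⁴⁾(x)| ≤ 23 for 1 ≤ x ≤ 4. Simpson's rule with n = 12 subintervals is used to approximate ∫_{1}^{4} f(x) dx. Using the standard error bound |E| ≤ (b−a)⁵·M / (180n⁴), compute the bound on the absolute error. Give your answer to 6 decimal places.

0.001497

|E| ≤ (3)⁵·23 / (180·12⁴) = 5589/3732480 = 0.001497.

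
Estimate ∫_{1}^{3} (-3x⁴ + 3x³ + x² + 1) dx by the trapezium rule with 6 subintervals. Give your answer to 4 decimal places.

h = (3 − 1)/6 = 0.333333.
Nodes x₀,…,x₆ = 1, 1.333333, 1.666667, 2, 2.333333, 2.666667, 3.
f(x) = -3x⁴ + 3x³ + x² + 1: f₀=2, f₁=0.407407, f₂=-5.481481, f₃=-19, f₄=-44.370370, f₅=-86.703704, f₆=-152.
(h/2)·[f₀ + 2f₁ + 2f₂ + 2f₃ + 2f₄ + 2f₅ + f₆] = 0.166667·(-460.296296) = -76.7160.

-76.7160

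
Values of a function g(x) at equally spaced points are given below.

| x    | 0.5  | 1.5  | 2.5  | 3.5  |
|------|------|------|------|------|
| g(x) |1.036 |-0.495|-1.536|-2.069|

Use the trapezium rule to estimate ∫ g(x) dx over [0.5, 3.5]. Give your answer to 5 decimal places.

-2.54750

h = 1, n = 3.
(h/2)·[y₀ + 2y₁ + 2y₂ + y₃] = 0.5·(-5.095) = -2.54750.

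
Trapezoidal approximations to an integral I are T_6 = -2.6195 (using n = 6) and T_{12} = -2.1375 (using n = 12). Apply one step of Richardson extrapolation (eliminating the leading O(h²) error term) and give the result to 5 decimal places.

R = (4·T_{12} − T_6) / 3 = (4·(-2.1375) − (-2.6195))/3 = (-5.9305)/3 = -1.97683.

-1.97683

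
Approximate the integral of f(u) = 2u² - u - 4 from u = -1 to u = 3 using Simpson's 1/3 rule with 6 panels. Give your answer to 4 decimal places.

h = (3 − (-1))/6 = 0.666667.
Nodes u₀,…,u₆ = -1, -0.333333, 0.333333, 1, 1.666667, 2.333333, 3.
f(u) = 2u² - u - 4: f₀=-1, f₁=-3.444444, f₂=-4.111111, f₃=-3, f₄=-0.111111, f₅=4.555556, f₆=11.
(h/3)·[f₀ + 4f₁ + 2f₂ + 4f₃ + 2f₄ + 4f₅ + f₆] = 0.222222·(-6) = -1.3333.

-1.3333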